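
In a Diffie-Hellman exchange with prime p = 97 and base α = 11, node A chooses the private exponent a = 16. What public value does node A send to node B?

Public value = 11^16 (mod 97).
11^1 ≡ 11 (mod 97)
11^2 = (11^1)^2 ≡ 11^2 = 121 ≡ 24 (mod 97)
11^4 = (11^2)^2 ≡ 24^2 = 576 ≡ 91 (mod 97)
11^8 = (11^4)^2 ≡ 91^2 = 8281 ≡ 36 (mod 97)
11^16 = (11^8)^2 ≡ 36^2 = 1296 ≡ 35 (mod 97)

35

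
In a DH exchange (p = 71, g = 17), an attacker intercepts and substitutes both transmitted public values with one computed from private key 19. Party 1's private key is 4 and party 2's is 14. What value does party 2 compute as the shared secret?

Party 2 receives an attacker's public value M = 17^19 mod 71 instead of the honest one.
17^1 ≡ 17 (mod 71)
17^2 = (17^1)^2 ≡ 17^2 = 289 ≡ 5 (mod 71)
17^4 = (17^2)^2 ≡ 5^2 = 25 ≡ 25 (mod 71)
17^8 = (17^4)^2 ≡ 25^2 = 625 ≡ 57 (mod 71)
17^16 = (17^8)^2 ≡ 57^2 = 3249 ≡ 54 (mod 71)
17^19 = 17^16 · 17^2 · 17^1 ≡ 54 · 5 · 17 ≡ 46 (mod 71).
So M = 46. Party 2 computes K = M^14 mod 71.
46^1 ≡ 46 (mod 71)
46^2 = (46^1)^2 ≡ 46^2 = 2116 ≡ 57 (mod 71)
46^4 = (46^2)^2 ≡ 57^2 = 3249 ≡ 54 (mod 71)
46^8 = (46^4)^2 ≡ 54^2 = 2916 ≡ 5 (mod 71)
46^14 = 46^8 · 46^4 · 46^2 ≡ 5 · 54 · 57 ≡ 54 (mod 71).

54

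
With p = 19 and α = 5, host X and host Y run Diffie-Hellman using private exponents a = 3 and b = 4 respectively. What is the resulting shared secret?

11

Host X sends A = α^a mod p = 5^3 mod 19.
5^1 ≡ 5 (mod 19)
5^2 = (5^1)^2 ≡ 5^2 = 25 ≡ 6 (mod 19)
5^3 = 5^2 · 5^1 ≡ 6 · 5 ≡ 11 (mod 19).
So A = 11. Host Y then computes K = A^b mod p = 11^4 mod 19.
11^1 ≡ 11 (mod 19)
11^2 = (11^1)^2 ≡ 11^2 = 121 ≡ 7 (mod 19)
11^4 = (11^2)^2 ≡ 7^2 = 49 ≡ 11 (mod 19)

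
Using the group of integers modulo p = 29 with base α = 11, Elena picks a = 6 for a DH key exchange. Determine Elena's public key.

9

Public value = 11^6 mod 29.
11^1 ≡ 11 (mod 29)
11^2 = (11^1)^2 ≡ 11^2 = 121 ≡ 5 (mod 29)
11^4 = (11^2)^2 ≡ 5^2 = 25 ≡ 25 (mod 29)
11^6 = 11^4 · 11^2 ≡ 25 · 5 ≡ 9 (mod 29).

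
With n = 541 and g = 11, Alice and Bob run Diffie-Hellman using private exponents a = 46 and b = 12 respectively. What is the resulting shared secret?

Bob sends B = g^b mod n = 11^12 mod 541.
11^1 ≡ 11 (mod 541)
11^2 = (11^1)^2 ≡ 11^2 = 121 ≡ 121 (mod 541)
11^4 = (11^2)^2 ≡ 121^2 = 14641 ≡ 34 (mod 541)
11^8 = (11^4)^2 ≡ 34^2 = 1156 ≡ 74 (mod 541)
11^12 = 11^8 · 11^4 ≡ 74 · 34 ≡ 352 (mod 541).
So B = 352. Alice then computes K = B^a mod n = 352^46 mod 541.
352^1 ≡ 352 (mod 541)
352^2 = (352^1)^2 ≡ 352^2 = 123904 ≡ 15 (mod 541)
352^4 = (352^2)^2 ≡ 15^2 = 225 ≡ 225 (mod 541)
352^8 = (352^4)^2 ≡ 225^2 = 50625 ≡ 312 (mod 541)
352^16 = (352^8)^2 ≡ 312^2 = 97344 ≡ 505 (mod 541)
352^32 = (352^16)^2 ≡ 505^2 = 255025 ≡ 214 (mod 541)
352^46 = 352^32 · 352^8 · 352^4 · 352^2 ≡ 214 · 312 · 225 · 15 ≡ 352 (mod 541).

352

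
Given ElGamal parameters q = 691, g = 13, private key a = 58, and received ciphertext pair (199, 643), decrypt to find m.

Shared mask s = c₁^a mod q = 199^58 mod 691.
199^1 ≡ 199 (mod 691)
199^2 = (199^1)^2 ≡ 199^2 = 39601 ≡ 214 (mod 691)
199^4 = (199^2)^2 ≡ 214^2 = 45796 ≡ 190 (mod 691)
199^8 = (199^4)^2 ≡ 190^2 = 36100 ≡ 168 (mod 691)
199^16 = (199^8)^2 ≡ 168^2 = 28224 ≡ 584 (mod 691)
199^32 = (199^16)^2 ≡ 584^2 = 341056 ≡ 393 (mod 691)
199^58 = 199^32 · 199^16 · 199^8 · 199^2 ≡ 393 · 584 · 168 · 214 ≡ 618 (mod 691).
So s = 618; s⁻¹ ≡ 549 (mod 691).
m = c₂ · s⁻¹ mod 691 = 643 · 549 mod 691 = 597.

597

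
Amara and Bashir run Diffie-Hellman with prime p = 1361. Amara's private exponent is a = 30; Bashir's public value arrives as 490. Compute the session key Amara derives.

Shared key K = 490^30 mod 1361.
490^1 ≡ 490 (mod 1361)
490^2 = (490^1)^2 ≡ 490^2 = 240100 ≡ 564 (mod 1361)
490^4 = (490^2)^2 ≡ 564^2 = 318096 ≡ 983 (mod 1361)
490^8 = (490^4)^2 ≡ 983^2 = 966289 ≡ 1340 (mod 1361)
490^16 = (490^8)^2 ≡ 1340^2 = 1795600 ≡ 441 (mod 1361)
490^30 = 490^16 · 490^8 · 490^4 · 490^2 ≡ 441 · 1340 · 983 · 564 ≡ 1076 (mod 1361).

1076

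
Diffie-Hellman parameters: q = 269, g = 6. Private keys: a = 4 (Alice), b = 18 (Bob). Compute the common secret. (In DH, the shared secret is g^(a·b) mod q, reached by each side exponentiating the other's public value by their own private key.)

25

Alice sends A = g^a mod q = 6^4 mod 269.
6^1 ≡ 6 (mod 269)
6^2 = (6^1)^2 ≡ 6^2 = 36 ≡ 36 (mod 269)
6^4 = (6^2)^2 ≡ 36^2 = 1296 ≡ 220 (mod 269)
So A = 220. Bob then computes K = A^b mod q = 220^18 mod 269.
220^1 ≡ 220 (mod 269)
220^2 = (220^1)^2 ≡ 220^2 = 48400 ≡ 249 (mod 269)
220^4 = (220^2)^2 ≡ 249^2 = 62001 ≡ 131 (mod 269)
220^8 = (220^4)^2 ≡ 131^2 = 17161 ≡ 214 (mod 269)
220^16 = (220^8)^2 ≡ 214^2 = 45796 ≡ 66 (mod 269)
220^18 = 220^16 · 220^2 ≡ 66 · 249 ≡ 25 (mod 269).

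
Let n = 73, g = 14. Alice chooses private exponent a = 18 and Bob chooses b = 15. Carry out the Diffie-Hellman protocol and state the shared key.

46

Alice sends A = g^a mod n = 14^18 mod 73.
14^1 ≡ 14 (mod 73)
14^2 = (14^1)^2 ≡ 14^2 = 196 ≡ 50 (mod 73)
14^4 = (14^2)^2 ≡ 50^2 = 2500 ≡ 18 (mod 73)
14^8 = (14^4)^2 ≡ 18^2 = 324 ≡ 32 (mod 73)
14^16 = (14^8)^2 ≡ 32^2 = 1024 ≡ 2 (mod 73)
14^18 = 14^16 · 14^2 ≡ 2 · 50 ≡ 27 (mod 73).
So A = 27. Bob then computes K = A^b mod n = 27^15 mod 73.
27^1 ≡ 27 (mod 73)
27^2 = (27^1)^2 ≡ 27^2 = 729 ≡ 72 (mod 73)
27^4 = (27^2)^2 ≡ 72^2 = 5184 ≡ 1 (mod 73)
27^8 = (27^4)^2 ≡ 1^2 = 1 ≡ 1 (mod 73)
27^15 = 27^8 · 27^4 · 27^2 · 27^1 ≡ 1 · 1 · 72 · 27 ≡ 46 (mod 73).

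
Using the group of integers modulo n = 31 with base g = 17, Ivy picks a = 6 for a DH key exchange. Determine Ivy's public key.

8

Public value = 17^6 mod 31.
17^1 ≡ 17 (mod 31)
17^2 = (17^1)^2 ≡ 17^2 = 289 ≡ 10 (mod 31)
17^4 = (17^2)^2 ≡ 10^2 = 100 ≡ 7 (mod 31)
17^6 = 17^4 · 17^2 ≡ 7 · 10 ≡ 8 (mod 31).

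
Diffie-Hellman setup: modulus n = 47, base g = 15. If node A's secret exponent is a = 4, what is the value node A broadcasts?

6

Public value = 15^4 mod 47.
15^1 ≡ 15 (mod 47)
15^2 = (15^1)^2 ≡ 15^2 = 225 ≡ 37 (mod 47)
15^4 = (15^2)^2 ≡ 37^2 = 1369 ≡ 6 (mod 47)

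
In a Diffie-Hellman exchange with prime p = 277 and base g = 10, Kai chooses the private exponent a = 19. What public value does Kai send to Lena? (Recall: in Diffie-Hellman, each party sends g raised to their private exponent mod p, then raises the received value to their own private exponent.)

Public value = 10^19 mod 277.
10^1 ≡ 10 (mod 277)
10^2 = (10^1)^2 ≡ 10^2 = 100 ≡ 100 (mod 277)
10^4 = (10^2)^2 ≡ 100^2 = 10000 ≡ 28 (mod 277)
10^8 = (10^4)^2 ≡ 28^2 = 784 ≡ 230 (mod 277)
10^16 = (10^8)^2 ≡ 230^2 = 52900 ≡ 270 (mod 277)
10^19 = 10^16 · 10^2 · 10^1 ≡ 270 · 100 · 10 ≡ 202 (mod 277).

202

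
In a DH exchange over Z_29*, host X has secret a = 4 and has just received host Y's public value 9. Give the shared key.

Shared key K = 9^4 mod 29.
9^1 ≡ 9 (mod 29)
9^2 = (9^1)^2 ≡ 9^2 = 81 ≡ 23 (mod 29)
9^4 = (9^2)^2 ≡ 23^2 = 529 ≡ 7 (mod 29)

7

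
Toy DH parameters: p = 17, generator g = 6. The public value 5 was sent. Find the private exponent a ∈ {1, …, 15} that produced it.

11

Try successive powers of 6 modulo 17:
6^1 ≡ 6
6^2 ≡ 2
6^3 ≡ 12
6^4 ≡ 4
6^5 ≡ 7
6^6 ≡ 8
6^7 ≡ 14
6^8 ≡ 16
6^9 ≡ 11
6^10 ≡ 15
6^11 ≡ 5
Found: a = 11.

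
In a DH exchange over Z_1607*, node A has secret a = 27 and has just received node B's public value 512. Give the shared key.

Shared key K = 512^27 mod 1607.
512^1 ≡ 512 (mod 1607)
512^2 = (512^1)^2 ≡ 512^2 = 262144 ≡ 203 (mod 1607)
512^4 = (512^2)^2 ≡ 203^2 = 41209 ≡ 1034 (mod 1607)
512^8 = (512^4)^2 ≡ 1034^2 = 1069156 ≡ 501 (mod 1607)
512^16 = (512^8)^2 ≡ 501^2 = 251001 ≡ 309 (mod 1607)
512^27 = 512^16 · 512^8 · 512^2 · 512^1 ≡ 309 · 501 · 203 · 512 ≡ 915 (mod 1607).

915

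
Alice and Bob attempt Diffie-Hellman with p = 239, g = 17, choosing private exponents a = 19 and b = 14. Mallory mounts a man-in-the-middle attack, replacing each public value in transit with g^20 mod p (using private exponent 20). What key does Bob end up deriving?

36

Bob receives Mallory's public value M = 17^20 mod 239 instead of the honest one.
17^1 ≡ 17 (mod 239)
17^2 = (17^1)^2 ≡ 17^2 = 289 ≡ 50 (mod 239)
17^4 = (17^2)^2 ≡ 50^2 = 2500 ≡ 110 (mod 239)
17^8 = (17^4)^2 ≡ 110^2 = 12100 ≡ 150 (mod 239)
17^16 = (17^8)^2 ≡ 150^2 = 22500 ≡ 34 (mod 239)
17^20 = 17^16 · 17^4 ≡ 34 · 110 ≡ 155 (mod 239).
So M = 155. Bob computes K = M^14 mod 239.
155^1 ≡ 155 (mod 239)
155^2 = (155^1)^2 ≡ 155^2 = 24025 ≡ 125 (mod 239)
155^4 = (155^2)^2 ≡ 125^2 = 15625 ≡ 90 (mod 239)
155^8 = (155^4)^2 ≡ 90^2 = 8100 ≡ 213 (mod 239)
155^14 = 155^8 · 155^4 · 155^2 ≡ 213 · 90 · 125 ≡ 36 (mod 239).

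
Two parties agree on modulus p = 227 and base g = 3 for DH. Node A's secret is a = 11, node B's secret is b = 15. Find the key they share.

82

Node B sends B = g^b mod p = 3^15 mod 227.
3^1 ≡ 3 (mod 227)
3^2 = (3^1)^2 ≡ 3^2 = 9 ≡ 9 (mod 227)
3^4 = (3^2)^2 ≡ 9^2 = 81 ≡ 81 (mod 227)
3^8 = (3^4)^2 ≡ 81^2 = 6561 ≡ 205 (mod 227)
3^15 = 3^8 · 3^4 · 3^2 · 3^1 ≡ 205 · 81 · 9 · 3 ≡ 10 (mod 227).
So B = 10. Node A then computes K = B^a mod p = 10^11 mod 227.
10^1 ≡ 10 (mod 227)
10^2 = (10^1)^2 ≡ 10^2 = 100 ≡ 100 (mod 227)
10^4 = (10^2)^2 ≡ 100^2 = 10000 ≡ 12 (mod 227)
10^8 = (10^4)^2 ≡ 12^2 = 144 ≡ 144 (mod 227)
10^11 = 10^8 · 10^2 · 10^1 ≡ 144 · 100 · 10 ≡ 82 (mod 227).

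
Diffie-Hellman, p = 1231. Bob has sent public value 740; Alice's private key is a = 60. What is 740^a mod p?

1044

Shared key K = 740^60 mod 1231.
740^1 ≡ 740 (mod 1231)
740^2 = (740^1)^2 ≡ 740^2 = 547600 ≡ 1036 (mod 1231)
740^4 = (740^2)^2 ≡ 1036^2 = 1073296 ≡ 1095 (mod 1231)
740^8 = (740^4)^2 ≡ 1095^2 = 1199025 ≡ 31 (mod 1231)
740^16 = (740^8)^2 ≡ 31^2 = 961 ≡ 961 (mod 1231)
740^32 = (740^16)^2 ≡ 961^2 = 923521 ≡ 271 (mod 1231)
740^60 = 740^32 · 740^16 · 740^8 · 740^4 ≡ 271 · 961 · 31 · 1095 ≡ 1044 (mod 1231).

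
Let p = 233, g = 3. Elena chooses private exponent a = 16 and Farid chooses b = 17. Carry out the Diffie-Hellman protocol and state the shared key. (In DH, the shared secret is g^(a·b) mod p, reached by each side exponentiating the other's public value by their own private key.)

128

Farid sends B = g^b mod p = 3^17 mod 233.
3^1 ≡ 3 (mod 233)
3^2 = (3^1)^2 ≡ 3^2 = 9 ≡ 9 (mod 233)
3^4 = (3^2)^2 ≡ 9^2 = 81 ≡ 81 (mod 233)
3^8 = (3^4)^2 ≡ 81^2 = 6561 ≡ 37 (mod 233)
3^16 = (3^8)^2 ≡ 37^2 = 1369 ≡ 204 (mod 233)
3^17 = 3^16 · 3^1 ≡ 204 · 3 ≡ 146 (mod 233).
So B = 146. Elena then computes K = B^a mod p = 146^16 mod 233.
146^1 ≡ 146 (mod 233)
146^2 = (146^1)^2 ≡ 146^2 = 21316 ≡ 113 (mod 233)
146^4 = (146^2)^2 ≡ 113^2 = 12769 ≡ 187 (mod 233)
146^8 = (146^4)^2 ≡ 187^2 = 34969 ≡ 19 (mod 233)
146^16 = (146^8)^2 ≡ 19^2 = 361 ≡ 128 (mod 233)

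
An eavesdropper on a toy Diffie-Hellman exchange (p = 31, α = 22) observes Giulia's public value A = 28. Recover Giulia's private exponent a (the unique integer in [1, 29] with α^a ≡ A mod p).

Try successive powers of 22 modulo 31:
22^1 ≡ 22
22^2 ≡ 19
22^3 ≡ 15
22^4 ≡ 20
22^5 ≡ 6
22^6 ≡ 8
22^7 ≡ 21
22^8 ≡ 28
Found: a = 8.

8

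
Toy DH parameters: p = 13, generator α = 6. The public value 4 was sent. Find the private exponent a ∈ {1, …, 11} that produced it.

Try successive powers of 6 modulo 13:
6^1 ≡ 6
6^2 ≡ 10
6^3 ≡ 8
6^4 ≡ 9
6^5 ≡ 2
6^6 ≡ 12
6^7 ≡ 7
6^8 ≡ 3
6^9 ≡ 5
6^10 ≡ 4
Found: a = 10.

10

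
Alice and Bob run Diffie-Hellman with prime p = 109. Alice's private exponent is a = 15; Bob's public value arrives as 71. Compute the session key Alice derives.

46

Shared key K = 71^15 mod 109.
71^1 ≡ 71 (mod 109)
71^2 = (71^1)^2 ≡ 71^2 = 5041 ≡ 27 (mod 109)
71^4 = (71^2)^2 ≡ 27^2 = 729 ≡ 75 (mod 109)
71^8 = (71^4)^2 ≡ 75^2 = 5625 ≡ 66 (mod 109)
71^15 = 71^8 · 71^4 · 71^2 · 71^1 ≡ 66 · 75 · 27 · 71 ≡ 46 (mod 109).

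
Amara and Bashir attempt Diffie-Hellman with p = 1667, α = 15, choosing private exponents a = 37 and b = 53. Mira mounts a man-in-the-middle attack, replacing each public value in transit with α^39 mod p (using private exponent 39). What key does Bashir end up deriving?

Bashir receives Mira's public value M = 15^39 mod 1667 instead of the honest one.
15^1 ≡ 15 (mod 1667)
15^2 = (15^1)^2 ≡ 15^2 = 225 ≡ 225 (mod 1667)
15^4 = (15^2)^2 ≡ 225^2 = 50625 ≡ 615 (mod 1667)
15^8 = (15^4)^2 ≡ 615^2 = 378225 ≡ 1483 (mod 1667)
15^16 = (15^8)^2 ≡ 1483^2 = 2199289 ≡ 516 (mod 1667)
15^32 = (15^16)^2 ≡ 516^2 = 266256 ≡ 1203 (mod 1667)
15^39 = 15^32 · 15^4 · 15^2 · 15^1 ≡ 1203 · 615 · 225 · 15 ≡ 913 (mod 1667).
So M = 913. Bashir computes K = M^53 mod 1667.
913^1 ≡ 913 (mod 1667)
913^2 = (913^1)^2 ≡ 913^2 = 833569 ≡ 69 (mod 1667)
913^4 = (913^2)^2 ≡ 69^2 = 4761 ≡ 1427 (mod 1667)
913^8 = (913^4)^2 ≡ 1427^2 = 2036329 ≡ 922 (mod 1667)
913^16 = (913^8)^2 ≡ 922^2 = 850084 ≡ 1581 (mod 1667)
913^32 = (913^16)^2 ≡ 1581^2 = 2499561 ≡ 728 (mod 1667)
913^53 = 913^32 · 913^16 · 913^4 · 913^1 ≡ 728 · 1581 · 1427 · 913 ≡ 109 (mod 1667).

109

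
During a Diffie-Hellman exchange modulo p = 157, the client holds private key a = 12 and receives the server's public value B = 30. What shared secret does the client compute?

99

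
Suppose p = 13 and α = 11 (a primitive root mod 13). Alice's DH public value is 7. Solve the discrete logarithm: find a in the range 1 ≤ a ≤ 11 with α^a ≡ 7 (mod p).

5

Try successive powers of 11 modulo 13:
11^1 ≡ 11
11^2 ≡ 4
11^3 ≡ 5
11^4 ≡ 3
11^5 ≡ 7
Found: a = 5.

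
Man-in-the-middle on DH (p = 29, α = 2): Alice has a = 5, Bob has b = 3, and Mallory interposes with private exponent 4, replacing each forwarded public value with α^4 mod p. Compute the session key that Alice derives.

Alice receives Mallory's public value M = 2^4 mod 29 instead of the honest one.
2^1 ≡ 2 (mod 29)
2^2 = (2^1)^2 ≡ 2^2 = 4 ≡ 4 (mod 29)
2^4 = (2^2)^2 ≡ 4^2 = 16 ≡ 16 (mod 29)
So M = 16. Alice computes K = M^5 mod 29.
16^1 ≡ 16 (mod 29)
16^2 = (16^1)^2 ≡ 16^2 = 256 ≡ 24 (mod 29)
16^4 = (16^2)^2 ≡ 24^2 = 576 ≡ 25 (mod 29)
16^5 = 16^4 · 16^1 ≡ 25 · 16 ≡ 23 (mod 29).

23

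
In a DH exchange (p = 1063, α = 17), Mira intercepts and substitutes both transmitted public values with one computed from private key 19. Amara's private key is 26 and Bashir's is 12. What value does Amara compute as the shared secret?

159

Amara receives Mira's public value M = 17^19 mod 1063 instead of the honest one.
17^1 ≡ 17 (mod 1063)
17^2 = (17^1)^2 ≡ 17^2 = 289 ≡ 289 (mod 1063)
17^4 = (17^2)^2 ≡ 289^2 = 83521 ≡ 607 (mod 1063)
17^8 = (17^4)^2 ≡ 607^2 = 368449 ≡ 651 (mod 1063)
17^16 = (17^8)^2 ≡ 651^2 = 423801 ≡ 727 (mod 1063)
17^19 = 17^16 · 17^2 · 17^1 ≡ 727 · 289 · 17 ≡ 71 (mod 1063).
So M = 71. Amara computes K = M^26 mod 1063.
71^1 ≡ 71 (mod 1063)
71^2 = (71^1)^2 ≡ 71^2 = 5041 ≡ 789 (mod 1063)
71^4 = (71^2)^2 ≡ 789^2 = 622521 ≡ 666 (mod 1063)
71^8 = (71^4)^2 ≡ 666^2 = 443556 ≡ 285 (mod 1063)
71^16 = (71^8)^2 ≡ 285^2 = 81225 ≡ 437 (mod 1063)
71^26 = 71^16 · 71^8 · 71^2 ≡ 437 · 285 · 789 ≡ 159 (mod 1063).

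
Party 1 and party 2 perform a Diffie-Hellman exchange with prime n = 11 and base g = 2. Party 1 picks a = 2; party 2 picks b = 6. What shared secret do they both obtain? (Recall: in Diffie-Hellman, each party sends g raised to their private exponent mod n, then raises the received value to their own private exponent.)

Party 1 sends A = g^a mod n = 2^2 mod 11.
2^1 ≡ 2 (mod 11)
2^2 = (2^1)^2 ≡ 2^2 = 4 ≡ 4 (mod 11)
So A = 4. Party 2 then computes K = A^b mod n = 4^6 mod 11.
4^1 ≡ 4 (mod 11)
4^2 = (4^1)^2 ≡ 4^2 = 16 ≡ 5 (mod 11)
4^4 = (4^2)^2 ≡ 5^2 = 25 ≡ 3 (mod 11)
4^6 = 4^4 · 4^2 ≡ 3 · 5 ≡ 4 (mod 11).

4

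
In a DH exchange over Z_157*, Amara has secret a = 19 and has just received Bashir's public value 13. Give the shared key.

Shared key K = 13^19 mod 157.
13^1 ≡ 13 (mod 157)
13^2 = (13^1)^2 ≡ 13^2 = 169 ≡ 12 (mod 157)
13^4 = (13^2)^2 ≡ 12^2 = 144 ≡ 144 (mod 157)
13^8 = (13^4)^2 ≡ 144^2 = 20736 ≡ 12 (mod 157)
13^16 = (13^8)^2 ≡ 12^2 = 144 ≡ 144 (mod 157)
13^19 = 13^16 · 13^2 · 13^1 ≡ 144 · 12 · 13 ≡ 13 (mod 157).

13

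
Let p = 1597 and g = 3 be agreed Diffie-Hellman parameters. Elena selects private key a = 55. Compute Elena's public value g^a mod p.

Public value = 3^55 mod 1597.
3^1 ≡ 3 (mod 1597)
3^2 = (3^1)^2 ≡ 3^2 = 9 ≡ 9 (mod 1597)
3^4 = (3^2)^2 ≡ 9^2 = 81 ≡ 81 (mod 1597)
3^8 = (3^4)^2 ≡ 81^2 = 6561 ≡ 173 (mod 1597)
3^16 = (3^8)^2 ≡ 173^2 = 29929 ≡ 1183 (mod 1597)
3^32 = (3^16)^2 ≡ 1183^2 = 1399489 ≡ 517 (mod 1597)
3^55 = 3^32 · 3^16 · 3^4 · 3^2 · 3^1 ≡ 517 · 1183 · 81 · 9 · 3 ≡ 355 (mod 1597).

355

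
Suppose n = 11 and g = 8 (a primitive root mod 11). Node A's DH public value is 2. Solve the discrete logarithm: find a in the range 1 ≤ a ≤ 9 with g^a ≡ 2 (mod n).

7

Try successive powers of 8 modulo 11:
8^1 ≡ 8
8^2 ≡ 9
8^3 ≡ 6
8^4 ≡ 4
8^5 ≡ 10
8^6 ≡ 3
8^7 ≡ 2
Found: a = 7.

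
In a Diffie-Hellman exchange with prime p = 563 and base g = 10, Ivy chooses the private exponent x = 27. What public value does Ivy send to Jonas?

17

Public value = 10^27 (mod 563).
10^1 ≡ 10 (mod 563)
10^2 = (10^1)^2 ≡ 10^2 = 100 ≡ 100 (mod 563)
10^4 = (10^2)^2 ≡ 100^2 = 10000 ≡ 429 (mod 563)
10^8 = (10^4)^2 ≡ 429^2 = 184041 ≡ 503 (mod 563)
10^16 = (10^8)^2 ≡ 503^2 = 253009 ≡ 222 (mod 563)
10^27 = 10^16 · 10^8 · 10^2 · 10^1 ≡ 222 · 503 · 100 · 10 ≡ 17 (mod 563).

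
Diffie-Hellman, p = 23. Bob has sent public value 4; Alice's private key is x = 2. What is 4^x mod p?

16

Shared key K = 4^2 mod 23.
4^1 ≡ 4 (mod 23)
4^2 = (4^1)^2 ≡ 4^2 = 16 ≡ 16 (mod 23)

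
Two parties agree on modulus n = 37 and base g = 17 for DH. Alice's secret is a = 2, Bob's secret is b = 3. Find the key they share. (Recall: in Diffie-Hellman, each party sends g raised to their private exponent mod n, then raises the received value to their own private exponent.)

Alice sends A = g^a mod n = 17^2 mod 37.
17^1 ≡ 17 (mod 37)
17^2 = (17^1)^2 ≡ 17^2 = 289 ≡ 30 (mod 37)
So A = 30. Bob then computes K = A^b mod n = 30^3 mod 37.
30^1 ≡ 30 (mod 37)
30^2 = (30^1)^2 ≡ 30^2 = 900 ≡ 12 (mod 37)
30^3 = 30^2 · 30^1 ≡ 12 · 30 ≡ 27 (mod 37).

27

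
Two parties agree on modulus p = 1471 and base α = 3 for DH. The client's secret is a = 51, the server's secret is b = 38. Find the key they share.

806

The server sends B = α^b mod p = 3^38 mod 1471.
3^1 ≡ 3 (mod 1471)
3^2 = (3^1)^2 ≡ 3^2 = 9 ≡ 9 (mod 1471)
3^4 = (3^2)^2 ≡ 9^2 = 81 ≡ 81 (mod 1471)
3^8 = (3^4)^2 ≡ 81^2 = 6561 ≡ 677 (mod 1471)
3^16 = (3^8)^2 ≡ 677^2 = 458329 ≡ 848 (mod 1471)
3^32 = (3^16)^2 ≡ 848^2 = 719104 ≡ 1256 (mod 1471)
3^38 = 3^32 · 3^4 · 3^2 ≡ 1256 · 81 · 9 ≡ 662 (mod 1471).
So B = 662. The client then computes K = B^a mod p = 662^51 mod 1471.
662^1 ≡ 662 (mod 1471)
662^2 = (662^1)^2 ≡ 662^2 = 438244 ≡ 1357 (mod 1471)
662^4 = (662^2)^2 ≡ 1357^2 = 1841449 ≡ 1228 (mod 1471)
662^8 = (662^4)^2 ≡ 1228^2 = 1507984 ≡ 209 (mod 1471)
662^16 = (662^8)^2 ≡ 209^2 = 43681 ≡ 1022 (mod 1471)
662^32 = (662^16)^2 ≡ 1022^2 = 1044484 ≡ 74 (mod 1471)
662^51 = 662^32 · 662^16 · 662^2 · 662^1 ≡ 74 · 1022 · 1357 · 662 ≡ 806 (mod 1471).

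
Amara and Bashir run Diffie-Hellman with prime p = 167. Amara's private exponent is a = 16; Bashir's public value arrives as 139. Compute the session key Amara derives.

126

Shared key K = 139^16 mod 167.
139^1 ≡ 139 (mod 167)
139^2 = (139^1)^2 ≡ 139^2 = 19321 ≡ 116 (mod 167)
139^4 = (139^2)^2 ≡ 116^2 = 13456 ≡ 96 (mod 167)
139^8 = (139^4)^2 ≡ 96^2 = 9216 ≡ 31 (mod 167)
139^16 = (139^8)^2 ≡ 31^2 = 961 ≡ 126 (mod 167)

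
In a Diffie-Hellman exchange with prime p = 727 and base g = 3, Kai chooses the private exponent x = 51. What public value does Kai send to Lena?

369

Public value = 3^51 (mod 727).
3^1 ≡ 3 (mod 727)
3^2 = (3^1)^2 ≡ 3^2 = 9 ≡ 9 (mod 727)
3^4 = (3^2)^2 ≡ 9^2 = 81 ≡ 81 (mod 727)
3^8 = (3^4)^2 ≡ 81^2 = 6561 ≡ 18 (mod 727)
3^16 = (3^8)^2 ≡ 18^2 = 324 ≡ 324 (mod 727)
3^32 = (3^16)^2 ≡ 324^2 = 104976 ≡ 288 (mod 727)
3^51 = 3^32 · 3^16 · 3^2 · 3^1 ≡ 288 · 324 · 9 · 3 ≡ 369 (mod 727).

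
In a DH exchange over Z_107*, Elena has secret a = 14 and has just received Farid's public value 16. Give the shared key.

Shared key K = 16^14 mod 107.
16^1 ≡ 16 (mod 107)
16^2 = (16^1)^2 ≡ 16^2 = 256 ≡ 42 (mod 107)
16^4 = (16^2)^2 ≡ 42^2 = 1764 ≡ 52 (mod 107)
16^8 = (16^4)^2 ≡ 52^2 = 2704 ≡ 29 (mod 107)
16^14 = 16^8 · 16^4 · 16^2 ≡ 29 · 52 · 42 ≡ 99 (mod 107).

99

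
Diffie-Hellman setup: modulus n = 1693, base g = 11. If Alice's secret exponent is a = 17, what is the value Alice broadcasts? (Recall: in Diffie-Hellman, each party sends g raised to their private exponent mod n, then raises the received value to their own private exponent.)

1036

Public value = 11^17 (mod 1693).
11^1 ≡ 11 (mod 1693)
11^2 = (11^1)^2 ≡ 11^2 = 121 ≡ 121 (mod 1693)
11^4 = (11^2)^2 ≡ 121^2 = 14641 ≡ 1097 (mod 1693)
11^8 = (11^4)^2 ≡ 1097^2 = 1203409 ≡ 1379 (mod 1693)
11^16 = (11^8)^2 ≡ 1379^2 = 1901641 ≡ 402 (mod 1693)
11^17 = 11^16 · 11^1 ≡ 402 · 11 ≡ 1036 (mod 1693).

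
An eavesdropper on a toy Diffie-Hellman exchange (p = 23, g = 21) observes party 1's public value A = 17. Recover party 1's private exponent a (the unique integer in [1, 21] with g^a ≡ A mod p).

Try successive powers of 21 modulo 23:
21^1 ≡ 21
21^2 ≡ 4
21^3 ≡ 15
21^4 ≡ 16
21^5 ≡ 14
21^6 ≡ 18
21^7 ≡ 10
21^8 ≡ 3
21^9 ≡ 17
Found: a = 9.

9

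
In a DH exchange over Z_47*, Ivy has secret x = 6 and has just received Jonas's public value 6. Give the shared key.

32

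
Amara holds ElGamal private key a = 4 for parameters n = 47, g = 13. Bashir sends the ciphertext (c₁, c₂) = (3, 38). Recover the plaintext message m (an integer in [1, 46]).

26

Shared mask s = c₁^a mod n = 3^4 mod 47.
3^1 ≡ 3 (mod 47)
3^2 = (3^1)^2 ≡ 3^2 = 9 ≡ 9 (mod 47)
3^4 = (3^2)^2 ≡ 9^2 = 81 ≡ 34 (mod 47)
So s = 34; s⁻¹ ≡ 18 (mod 47).
m = c₂ · s⁻¹ mod 47 = 38 · 18 mod 47 = 26.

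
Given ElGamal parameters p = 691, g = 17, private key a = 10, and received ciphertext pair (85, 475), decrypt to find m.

202

Shared mask s = c₁^a mod p = 85^10 mod 691.
85^1 ≡ 85 (mod 691)
85^2 = (85^1)^2 ≡ 85^2 = 7225 ≡ 315 (mod 691)
85^4 = (85^2)^2 ≡ 315^2 = 99225 ≡ 412 (mod 691)
85^8 = (85^4)^2 ≡ 412^2 = 169744 ≡ 449 (mod 691)
85^10 = 85^8 · 85^2 ≡ 449 · 315 ≡ 471 (mod 691).
So s = 471; s⁻¹ ≡ 223 (mod 691).
m = c₂ · s⁻¹ mod 691 = 475 · 223 mod 691 = 202.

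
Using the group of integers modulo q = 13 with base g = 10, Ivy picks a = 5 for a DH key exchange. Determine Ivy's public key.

Public value = 10^5 mod 13.
10^1 ≡ 10 (mod 13)
10^2 = (10^1)^2 ≡ 10^2 = 100 ≡ 9 (mod 13)
10^4 = (10^2)^2 ≡ 9^2 = 81 ≡ 3 (mod 13)
10^5 = 10^4 · 10^1 ≡ 3 · 10 ≡ 4 (mod 13).

4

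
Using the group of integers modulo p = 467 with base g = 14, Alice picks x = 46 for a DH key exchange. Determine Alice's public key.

385

Public value = 14^46 mod 467.
14^1 ≡ 14 (mod 467)
14^2 = (14^1)^2 ≡ 14^2 = 196 ≡ 196 (mod 467)
14^4 = (14^2)^2 ≡ 196^2 = 38416 ≡ 122 (mod 467)
14^8 = (14^4)^2 ≡ 122^2 = 14884 ≡ 407 (mod 467)
14^16 = (14^8)^2 ≡ 407^2 = 165649 ≡ 331 (mod 467)
14^32 = (14^16)^2 ≡ 331^2 = 109561 ≡ 283 (mod 467)
14^46 = 14^32 · 14^8 · 14^4 · 14^2 ≡ 283 · 407 · 122 · 196 ≡ 385 (mod 467).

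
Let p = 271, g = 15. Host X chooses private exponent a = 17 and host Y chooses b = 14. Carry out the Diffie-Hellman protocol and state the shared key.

124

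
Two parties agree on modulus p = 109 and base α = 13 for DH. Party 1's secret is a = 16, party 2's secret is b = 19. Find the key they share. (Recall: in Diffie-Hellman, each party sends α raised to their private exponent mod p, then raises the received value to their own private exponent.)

48

Party 1 sends A = α^a mod p = 13^16 mod 109.
13^1 ≡ 13 (mod 109)
13^2 = (13^1)^2 ≡ 13^2 = 169 ≡ 60 (mod 109)
13^4 = (13^2)^2 ≡ 60^2 = 3600 ≡ 3 (mod 109)
13^8 = (13^4)^2 ≡ 3^2 = 9 ≡ 9 (mod 109)
13^16 = (13^8)^2 ≡ 9^2 = 81 ≡ 81 (mod 109)
So A = 81. Party 2 then computes K = A^b mod p = 81^19 mod 109.
81^1 ≡ 81 (mod 109)
81^2 = (81^1)^2 ≡ 81^2 = 6561 ≡ 21 (mod 109)
81^4 = (81^2)^2 ≡ 21^2 = 441 ≡ 5 (mod 109)
81^8 = (81^4)^2 ≡ 5^2 = 25 ≡ 25 (mod 109)
81^16 = (81^8)^2 ≡ 25^2 = 625 ≡ 80 (mod 109)
81^19 = 81^16 · 81^2 · 81^1 ≡ 80 · 21 · 81 ≡ 48 (mod 109).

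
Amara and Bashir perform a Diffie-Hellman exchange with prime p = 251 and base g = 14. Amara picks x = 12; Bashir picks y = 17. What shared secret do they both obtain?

9

Bashir sends B = g^y mod p = 14^17 mod 251.
14^1 ≡ 14 (mod 251)
14^2 = (14^1)^2 ≡ 14^2 = 196 ≡ 196 (mod 251)
14^4 = (14^2)^2 ≡ 196^2 = 38416 ≡ 13 (mod 251)
14^8 = (14^4)^2 ≡ 13^2 = 169 ≡ 169 (mod 251)
14^16 = (14^8)^2 ≡ 169^2 = 28561 ≡ 198 (mod 251)
14^17 = 14^16 · 14^1 ≡ 198 · 14 ≡ 11 (mod 251).
So B = 11. Amara then computes K = B^x mod p = 11^12 mod 251.
11^1 ≡ 11 (mod 251)
11^2 = (11^1)^2 ≡ 11^2 = 121 ≡ 121 (mod 251)
11^4 = (11^2)^2 ≡ 121^2 = 14641 ≡ 83 (mod 251)
11^8 = (11^4)^2 ≡ 83^2 = 6889 ≡ 112 (mod 251)
11^12 = 11^8 · 11^4 ≡ 112 · 83 ≡ 9 (mod 251).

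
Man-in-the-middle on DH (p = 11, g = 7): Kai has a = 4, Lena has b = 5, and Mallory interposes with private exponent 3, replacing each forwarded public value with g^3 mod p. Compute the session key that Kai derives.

5

Kai receives Mallory's public value M = 7^3 mod 11 instead of the honest one.
7^1 ≡ 7 (mod 11)
7^2 = (7^1)^2 ≡ 7^2 = 49 ≡ 5 (mod 11)
7^3 = 7^2 · 7^1 ≡ 5 · 7 ≡ 2 (mod 11).
So M = 2. Kai computes K = M^4 mod 11.
2^1 ≡ 2 (mod 11)
2^2 = (2^1)^2 ≡ 2^2 = 4 ≡ 4 (mod 11)
2^4 = (2^2)^2 ≡ 4^2 = 16 ≡ 5 (mod 11)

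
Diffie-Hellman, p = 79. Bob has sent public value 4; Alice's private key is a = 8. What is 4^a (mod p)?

Shared key K = 4^8 mod 79.
4^1 ≡ 4 (mod 79)
4^2 = (4^1)^2 ≡ 4^2 = 16 ≡ 16 (mod 79)
4^4 = (4^2)^2 ≡ 16^2 = 256 ≡ 19 (mod 79)
4^8 = (4^4)^2 ≡ 19^2 = 361 ≡ 45 (mod 79)

45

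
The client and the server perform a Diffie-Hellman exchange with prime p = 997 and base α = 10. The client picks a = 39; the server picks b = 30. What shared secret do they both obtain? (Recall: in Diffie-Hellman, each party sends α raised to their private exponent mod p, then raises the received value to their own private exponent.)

The client sends A = α^a mod p = 10^39 mod 997.
10^1 ≡ 10 (mod 997)
10^2 = (10^1)^2 ≡ 10^2 = 100 ≡ 100 (mod 997)
10^4 = (10^2)^2 ≡ 100^2 = 10000 ≡ 30 (mod 997)
10^8 = (10^4)^2 ≡ 30^2 = 900 ≡ 900 (mod 997)
10^16 = (10^8)^2 ≡ 900^2 = 810000 ≡ 436 (mod 997)
10^32 = (10^16)^2 ≡ 436^2 = 190096 ≡ 666 (mod 997)
10^39 = 10^32 · 10^4 · 10^2 · 10^1 ≡ 666 · 30 · 100 · 10 ≡ 120 (mod 997).
So A = 120. The server then computes K = A^b mod p = 120^30 mod 997.
120^1 ≡ 120 (mod 997)
120^2 = (120^1)^2 ≡ 120^2 = 14400 ≡ 442 (mod 997)
120^4 = (120^2)^2 ≡ 442^2 = 195364 ≡ 949 (mod 997)
120^8 = (120^4)^2 ≡ 949^2 = 900601 ≡ 310 (mod 997)
120^16 = (120^8)^2 ≡ 310^2 = 96100 ≡ 388 (mod 997)
120^30 = 120^16 · 120^8 · 120^4 · 120^2 ≡ 388 · 310 · 949 · 442 ≡ 900 (mod 997).

900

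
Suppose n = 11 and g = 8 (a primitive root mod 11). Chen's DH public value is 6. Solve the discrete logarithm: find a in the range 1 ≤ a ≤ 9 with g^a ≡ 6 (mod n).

3

Try successive powers of 8 modulo 11:
8^1 ≡ 8
8^2 ≡ 9
8^3 ≡ 6
Found: a = 3.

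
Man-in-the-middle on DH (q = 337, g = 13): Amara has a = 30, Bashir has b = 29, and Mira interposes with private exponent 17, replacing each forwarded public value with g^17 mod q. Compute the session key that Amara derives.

295

Amara receives Mira's public value M = 13^17 mod 337 instead of the honest one.
13^1 ≡ 13 (mod 337)
13^2 = (13^1)^2 ≡ 13^2 = 169 ≡ 169 (mod 337)
13^4 = (13^2)^2 ≡ 169^2 = 28561 ≡ 253 (mod 337)
13^8 = (13^4)^2 ≡ 253^2 = 64009 ≡ 316 (mod 337)
13^16 = (13^8)^2 ≡ 316^2 = 99856 ≡ 104 (mod 337)
13^17 = 13^16 · 13^1 ≡ 104 · 13 ≡ 4 (mod 337).
So M = 4. Amara computes K = M^30 mod 337.
4^1 ≡ 4 (mod 337)
4^2 = (4^1)^2 ≡ 4^2 = 16 ≡ 16 (mod 337)
4^4 = (4^2)^2 ≡ 16^2 = 256 ≡ 256 (mod 337)
4^8 = (4^4)^2 ≡ 256^2 = 65536 ≡ 158 (mod 337)
4^16 = (4^8)^2 ≡ 158^2 = 24964 ≡ 26 (mod 337)
4^30 = 4^16 · 4^8 · 4^4 · 4^2 ≡ 26 · 158 · 256 · 16 ≡ 295 (mod 337).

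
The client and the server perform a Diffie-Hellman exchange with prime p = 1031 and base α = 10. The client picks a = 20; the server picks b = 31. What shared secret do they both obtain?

The client sends A = α^a mod p = 10^20 mod 1031.
10^1 ≡ 10 (mod 1031)
10^2 = (10^1)^2 ≡ 10^2 = 100 ≡ 100 (mod 1031)
10^4 = (10^2)^2 ≡ 100^2 = 10000 ≡ 721 (mod 1031)
10^8 = (10^4)^2 ≡ 721^2 = 519841 ≡ 217 (mod 1031)
10^16 = (10^8)^2 ≡ 217^2 = 47089 ≡ 694 (mod 1031)
10^20 = 10^16 · 10^4 ≡ 694 · 721 ≡ 339 (mod 1031).
So A = 339. The server then computes K = A^b mod p = 339^31 mod 1031.
339^1 ≡ 339 (mod 1031)
339^2 = (339^1)^2 ≡ 339^2 = 114921 ≡ 480 (mod 1031)
339^4 = (339^2)^2 ≡ 480^2 = 230400 ≡ 487 (mod 1031)
339^8 = (339^4)^2 ≡ 487^2 = 237169 ≡ 39 (mod 1031)
339^16 = (339^8)^2 ≡ 39^2 = 1521 ≡ 490 (mod 1031)
339^31 = 339^16 · 339^8 · 339^4 · 339^2 · 339^1 ≡ 490 · 39 · 487 · 480 · 339 ≡ 100 (mod 1031).

100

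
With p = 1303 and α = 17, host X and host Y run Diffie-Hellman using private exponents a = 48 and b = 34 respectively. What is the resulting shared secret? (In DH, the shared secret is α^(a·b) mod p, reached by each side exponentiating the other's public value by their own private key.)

Host Y sends B = α^b mod p = 17^34 mod 1303.
17^1 ≡ 17 (mod 1303)
17^2 = (17^1)^2 ≡ 17^2 = 289 ≡ 289 (mod 1303)
17^4 = (17^2)^2 ≡ 289^2 = 83521 ≡ 129 (mod 1303)
17^8 = (17^4)^2 ≡ 129^2 = 16641 ≡ 1005 (mod 1303)
17^16 = (17^8)^2 ≡ 1005^2 = 1010025 ≡ 200 (mod 1303)
17^32 = (17^16)^2 ≡ 200^2 = 40000 ≡ 910 (mod 1303)
17^34 = 17^32 · 17^2 ≡ 910 · 289 ≡ 1087 (mod 1303).
So B = 1087. Host X then computes K = B^a mod p = 1087^48 mod 1303.
1087^1 ≡ 1087 (mod 1303)
1087^2 = (1087^1)^2 ≡ 1087^2 = 1181569 ≡ 1051 (mod 1303)
1087^4 = (1087^2)^2 ≡ 1051^2 = 1104601 ≡ 960 (mod 1303)
1087^8 = (1087^4)^2 ≡ 960^2 = 921600 ≡ 379 (mod 1303)
1087^16 = (1087^8)^2 ≡ 379^2 = 143641 ≡ 311 (mod 1303)
1087^32 = (1087^16)^2 ≡ 311^2 = 96721 ≡ 299 (mod 1303)
1087^48 = 1087^32 · 1087^16 ≡ 299 · 311 ≡ 476 (mod 1303).

476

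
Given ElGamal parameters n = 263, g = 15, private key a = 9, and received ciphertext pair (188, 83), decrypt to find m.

Shared mask s = c₁^a mod n = 188^9 mod 263.
188^1 ≡ 188 (mod 263)
188^2 = (188^1)^2 ≡ 188^2 = 35344 ≡ 102 (mod 263)
188^4 = (188^2)^2 ≡ 102^2 = 10404 ≡ 147 (mod 263)
188^8 = (188^4)^2 ≡ 147^2 = 21609 ≡ 43 (mod 263)
188^9 = 188^8 · 188^1 ≡ 43 · 188 ≡ 194 (mod 263).
So s = 194; s⁻¹ ≡ 202 (mod 263).
m = c₂ · s⁻¹ mod 263 = 83 · 202 mod 263 = 197.

197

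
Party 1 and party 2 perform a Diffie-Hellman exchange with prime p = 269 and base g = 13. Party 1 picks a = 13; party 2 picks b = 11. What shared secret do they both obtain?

203

Party 1 sends A = g^a mod p = 13^13 mod 269.
13^1 ≡ 13 (mod 269)
13^2 = (13^1)^2 ≡ 13^2 = 169 ≡ 169 (mod 269)
13^4 = (13^2)^2 ≡ 169^2 = 28561 ≡ 47 (mod 269)
13^8 = (13^4)^2 ≡ 47^2 = 2209 ≡ 57 (mod 269)
13^13 = 13^8 · 13^4 · 13^1 ≡ 57 · 47 · 13 ≡ 126 (mod 269).
So A = 126. Party 2 then computes K = A^b mod p = 126^11 mod 269.
126^1 ≡ 126 (mod 269)
126^2 = (126^1)^2 ≡ 126^2 = 15876 ≡ 5 (mod 269)
126^4 = (126^2)^2 ≡ 5^2 = 25 ≡ 25 (mod 269)
126^8 = (126^4)^2 ≡ 25^2 = 625 ≡ 87 (mod 269)
126^11 = 126^8 · 126^2 · 126^1 ≡ 87 · 5 · 126 ≡ 203 (mod 269).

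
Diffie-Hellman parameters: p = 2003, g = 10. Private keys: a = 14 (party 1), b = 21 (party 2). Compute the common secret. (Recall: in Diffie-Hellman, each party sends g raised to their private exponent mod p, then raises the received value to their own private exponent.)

356

Party 2 sends B = g^b mod p = 10^21 mod 2003.
10^1 ≡ 10 (mod 2003)
10^2 = (10^1)^2 ≡ 10^2 = 100 ≡ 100 (mod 2003)
10^4 = (10^2)^2 ≡ 100^2 = 10000 ≡ 1988 (mod 2003)
10^8 = (10^4)^2 ≡ 1988^2 = 3952144 ≡ 225 (mod 2003)
10^16 = (10^8)^2 ≡ 225^2 = 50625 ≡ 550 (mod 2003)
10^21 = 10^16 · 10^4 · 10^1 ≡ 550 · 1988 · 10 ≡ 1626 (mod 2003).
So B = 1626. Party 1 then computes K = B^a mod p = 1626^14 mod 2003.
1626^1 ≡ 1626 (mod 2003)
1626^2 = (1626^1)^2 ≡ 1626^2 = 2643876 ≡ 1919 (mod 2003)
1626^4 = (1626^2)^2 ≡ 1919^2 = 3682561 ≡ 1047 (mod 2003)
1626^8 = (1626^4)^2 ≡ 1047^2 = 1096209 ≡ 568 (mod 2003)
1626^14 = 1626^8 · 1626^4 · 1626^2 ≡ 568 · 1047 · 1919 ≡ 356 (mod 2003).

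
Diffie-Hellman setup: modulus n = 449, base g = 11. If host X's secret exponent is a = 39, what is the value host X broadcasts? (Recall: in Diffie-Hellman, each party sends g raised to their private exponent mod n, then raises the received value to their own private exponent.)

369

Public value = 11^39 (mod 449).
11^1 ≡ 11 (mod 449)
11^2 = (11^1)^2 ≡ 11^2 = 121 ≡ 121 (mod 449)
11^4 = (11^2)^2 ≡ 121^2 = 14641 ≡ 273 (mod 449)
11^8 = (11^4)^2 ≡ 273^2 = 74529 ≡ 444 (mod 449)
11^16 = (11^8)^2 ≡ 444^2 = 197136 ≡ 25 (mod 449)
11^32 = (11^16)^2 ≡ 25^2 = 625 ≡ 176 (mod 449)
11^39 = 11^32 · 11^4 · 11^2 · 11^1 ≡ 176 · 273 · 121 · 11 ≡ 369 (mod 449).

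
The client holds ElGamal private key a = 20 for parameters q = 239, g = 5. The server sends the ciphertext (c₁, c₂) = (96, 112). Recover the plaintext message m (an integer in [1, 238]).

175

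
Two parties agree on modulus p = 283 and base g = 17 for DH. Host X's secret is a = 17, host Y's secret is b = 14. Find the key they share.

Host Y sends B = g^b mod p = 17^14 mod 283.
17^1 ≡ 17 (mod 283)
17^2 = (17^1)^2 ≡ 17^2 = 289 ≡ 6 (mod 283)
17^4 = (17^2)^2 ≡ 6^2 = 36 ≡ 36 (mod 283)
17^8 = (17^4)^2 ≡ 36^2 = 1296 ≡ 164 (mod 283)
17^14 = 17^8 · 17^4 · 17^2 ≡ 164 · 36 · 6 ≡ 49 (mod 283).
So B = 49. Host X then computes K = B^a mod p = 49^17 mod 283.
49^1 ≡ 49 (mod 283)
49^2 = (49^1)^2 ≡ 49^2 = 2401 ≡ 137 (mod 283)
49^4 = (49^2)^2 ≡ 137^2 = 18769 ≡ 91 (mod 283)
49^8 = (49^4)^2 ≡ 91^2 = 8281 ≡ 74 (mod 283)
49^16 = (49^8)^2 ≡ 74^2 = 5476 ≡ 99 (mod 283)
49^17 = 49^16 · 49^1 ≡ 99 · 49 ≡ 40 (mod 283).

40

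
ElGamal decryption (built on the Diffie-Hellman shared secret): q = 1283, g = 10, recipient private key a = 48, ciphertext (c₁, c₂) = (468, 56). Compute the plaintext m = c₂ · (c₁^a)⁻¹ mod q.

860

Shared mask s = c₁^a mod q = 468^48 mod 1283.
468^1 ≡ 468 (mod 1283)
468^2 = (468^1)^2 ≡ 468^2 = 219024 ≡ 914 (mod 1283)
468^4 = (468^2)^2 ≡ 914^2 = 835396 ≡ 163 (mod 1283)
468^8 = (468^4)^2 ≡ 163^2 = 26569 ≡ 909 (mod 1283)
468^16 = (468^8)^2 ≡ 909^2 = 826281 ≡ 29 (mod 1283)
468^32 = (468^16)^2 ≡ 29^2 = 841 ≡ 841 (mod 1283)
468^48 = 468^32 · 468^16 ≡ 841 · 29 ≡ 12 (mod 1283).
So s = 12; s⁻¹ ≡ 107 (mod 1283).
m = c₂ · s⁻¹ mod 1283 = 56 · 107 mod 1283 = 860.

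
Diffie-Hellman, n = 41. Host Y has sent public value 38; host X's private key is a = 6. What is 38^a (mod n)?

Shared key K = 38^6 mod 41.
38^1 ≡ 38 (mod 41)
38^2 = (38^1)^2 ≡ 38^2 = 1444 ≡ 9 (mod 41)
38^4 = (38^2)^2 ≡ 9^2 = 81 ≡ 40 (mod 41)
38^6 = 38^4 · 38^2 ≡ 40 · 9 ≡ 32 (mod 41).

32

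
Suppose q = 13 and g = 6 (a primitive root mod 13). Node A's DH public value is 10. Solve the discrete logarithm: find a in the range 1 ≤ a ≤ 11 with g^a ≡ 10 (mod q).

Try successive powers of 6 modulo 13:
6^1 ≡ 6
6^2 ≡ 10
Found: a = 2.

2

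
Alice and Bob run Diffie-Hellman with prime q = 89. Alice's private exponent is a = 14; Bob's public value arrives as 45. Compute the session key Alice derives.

78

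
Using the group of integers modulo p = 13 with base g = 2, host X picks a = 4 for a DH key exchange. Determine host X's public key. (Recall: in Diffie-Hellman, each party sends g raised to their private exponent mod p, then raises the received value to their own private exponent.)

Public value = 2^4 (mod 13).
2^1 ≡ 2 (mod 13)
2^2 = (2^1)^2 ≡ 2^2 = 4 ≡ 4 (mod 13)
2^4 = (2^2)^2 ≡ 4^2 = 16 ≡ 3 (mod 13)

3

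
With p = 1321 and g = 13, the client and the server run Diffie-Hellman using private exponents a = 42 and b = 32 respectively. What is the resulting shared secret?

10

The client sends A = g^a mod p = 13^42 mod 1321.
13^1 ≡ 13 (mod 1321)
13^2 = (13^1)^2 ≡ 13^2 = 169 ≡ 169 (mod 1321)
13^4 = (13^2)^2 ≡ 169^2 = 28561 ≡ 820 (mod 1321)
13^8 = (13^4)^2 ≡ 820^2 = 672400 ≡ 11 (mod 1321)
13^16 = (13^8)^2 ≡ 11^2 = 121 ≡ 121 (mod 1321)
13^32 = (13^16)^2 ≡ 121^2 = 14641 ≡ 110 (mod 1321)
13^42 = 13^32 · 13^8 · 13^2 ≡ 110 · 11 · 169 ≡ 1056 (mod 1321).
So A = 1056. The server then computes K = A^b mod p = 1056^32 mod 1321.
1056^1 ≡ 1056 (mod 1321)
1056^2 = (1056^1)^2 ≡ 1056^2 = 1115136 ≡ 212 (mod 1321)
1056^4 = (1056^2)^2 ≡ 212^2 = 44944 ≡ 30 (mod 1321)
1056^8 = (1056^4)^2 ≡ 30^2 = 900 ≡ 900 (mod 1321)
1056^16 = (1056^8)^2 ≡ 900^2 = 810000 ≡ 227 (mod 1321)
1056^32 = (1056^16)^2 ≡ 227^2 = 51529 ≡ 10 (mod 1321)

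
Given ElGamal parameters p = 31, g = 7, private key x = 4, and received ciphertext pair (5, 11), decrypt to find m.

27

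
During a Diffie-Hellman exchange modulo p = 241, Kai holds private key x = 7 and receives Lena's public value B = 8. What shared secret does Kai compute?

Shared key K = 8^7 mod 241.
8^1 ≡ 8 (mod 241)
8^2 = (8^1)^2 ≡ 8^2 = 64 ≡ 64 (mod 241)
8^4 = (8^2)^2 ≡ 64^2 = 4096 ≡ 240 (mod 241)
8^7 = 8^4 · 8^2 · 8^1 ≡ 240 · 64 · 8 ≡ 211 (mod 241).

211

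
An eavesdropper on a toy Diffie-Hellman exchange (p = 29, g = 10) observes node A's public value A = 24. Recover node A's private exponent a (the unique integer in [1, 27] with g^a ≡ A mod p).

Try successive powers of 10 modulo 29:
10^1 ≡ 10
10^2 ≡ 13
10^3 ≡ 14
10^4 ≡ 24
Found: a = 4.

4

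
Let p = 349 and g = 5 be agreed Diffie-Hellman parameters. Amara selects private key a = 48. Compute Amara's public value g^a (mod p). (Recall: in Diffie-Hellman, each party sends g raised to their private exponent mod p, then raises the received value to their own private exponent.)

249

Public value = 5^48 (mod 349).
5^1 ≡ 5 (mod 349)
5^2 = (5^1)^2 ≡ 5^2 = 25 ≡ 25 (mod 349)
5^4 = (5^2)^2 ≡ 25^2 = 625 ≡ 276 (mod 349)
5^8 = (5^4)^2 ≡ 276^2 = 76176 ≡ 94 (mod 349)
5^16 = (5^8)^2 ≡ 94^2 = 8836 ≡ 111 (mod 349)
5^32 = (5^16)^2 ≡ 111^2 = 12321 ≡ 106 (mod 349)
5^48 = 5^32 · 5^16 ≡ 106 · 111 ≡ 249 (mod 349).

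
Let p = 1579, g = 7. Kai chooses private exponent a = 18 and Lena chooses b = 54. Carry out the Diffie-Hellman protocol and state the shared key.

1111

Kai sends A = g^a mod p = 7^18 mod 1579.
7^1 ≡ 7 (mod 1579)
7^2 = (7^1)^2 ≡ 7^2 = 49 ≡ 49 (mod 1579)
7^4 = (7^2)^2 ≡ 49^2 = 2401 ≡ 822 (mod 1579)
7^8 = (7^4)^2 ≡ 822^2 = 675684 ≡ 1451 (mod 1579)
7^16 = (7^8)^2 ≡ 1451^2 = 2105401 ≡ 594 (mod 1579)
7^18 = 7^16 · 7^2 ≡ 594 · 49 ≡ 684 (mod 1579).
So A = 684. Lena then computes K = A^b mod p = 684^54 mod 1579.
684^1 ≡ 684 (mod 1579)
684^2 = (684^1)^2 ≡ 684^2 = 467856 ≡ 472 (mod 1579)
684^4 = (684^2)^2 ≡ 472^2 = 222784 ≡ 145 (mod 1579)
684^8 = (684^4)^2 ≡ 145^2 = 21025 ≡ 498 (mod 1579)
684^16 = (684^8)^2 ≡ 498^2 = 248004 ≡ 101 (mod 1579)
684^32 = (684^16)^2 ≡ 101^2 = 10201 ≡ 727 (mod 1579)
684^54 = 684^32 · 684^16 · 684^4 · 684^2 ≡ 727 · 101 · 145 · 472 ≡ 1111 (mod 1579).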